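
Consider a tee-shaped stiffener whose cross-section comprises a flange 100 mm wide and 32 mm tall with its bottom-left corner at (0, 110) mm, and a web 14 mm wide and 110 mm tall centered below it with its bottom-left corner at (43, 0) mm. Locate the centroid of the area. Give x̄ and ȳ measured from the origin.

web: A = 14 × 110 = 1540.00, centroid at (50.00, 55.00).
flange: A = 100 × 32 = 3200.00, centroid at (50.00, 126.00).
ΣA = 4740.00 mm²
ΣAx̄ = (1540.00)(50.00) + (3200.00)(50.00) = 237000.00 mm³
ΣAȳ = (1540.00)(55.00) + (3200.00)(126.00) = 487900.00 mm³
x̄ = 237000.00 / 4740.00 = 50.00 mm
ȳ = 487900.00 / 4740.00 = 102.93 mm

x̄ = 50.00 mm, ȳ = 102.93 mm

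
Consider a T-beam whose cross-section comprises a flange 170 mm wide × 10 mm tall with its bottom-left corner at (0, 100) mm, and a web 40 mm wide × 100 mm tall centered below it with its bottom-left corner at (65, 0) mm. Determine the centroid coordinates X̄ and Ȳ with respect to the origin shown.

web: A = 40 × 100 = 4000.00, centroid at (85.00, 50.00).
flange: A = 170 × 10 = 1700.00, centroid at (85.00, 105.00).
ΣA = 5700.00 mm²
ΣAX̄ = (4000.00)(85.00) + (1700.00)(85.00) = 484500.00 mm³
ΣAȲ = (4000.00)(50.00) + (1700.00)(105.00) = 378500.00 mm³
X̄ = 484500.00 / 5700.00 = 85.00 mm
Ȳ = 378500.00 / 5700.00 = 66.40 mm

X̄ = 85.00 mm, Ȳ = 66.40 mm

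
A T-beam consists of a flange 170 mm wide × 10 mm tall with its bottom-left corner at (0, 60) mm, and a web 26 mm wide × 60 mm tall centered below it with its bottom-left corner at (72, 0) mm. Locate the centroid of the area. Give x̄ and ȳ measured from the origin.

web: A = 26 × 60 = 1560.00, centroid at (85.00, 30.00).
flange: A = 170 × 10 = 1700.00, centroid at (85.00, 65.00).
ΣA = 3260.00 mm², ΣAx̄ = 277100.00 mm³, ΣAȳ = 157300.00 mm³.
x̄ = 277100.00/3260.00 = 85.00 mm; ȳ = 157300.00/3260.00 = 48.25 mm.

x̄ = 85.00 mm, ȳ = 48.25 mm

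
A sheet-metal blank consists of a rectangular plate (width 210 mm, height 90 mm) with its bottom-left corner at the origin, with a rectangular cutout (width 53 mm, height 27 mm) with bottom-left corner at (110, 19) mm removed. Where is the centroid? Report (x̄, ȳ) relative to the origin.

plate: A = 210 × 90 = 18900.00, centroid at (105.00, 45.00).
hole: A = −(53 × 27) = -1431.00, centroid at (136.50, 32.50).
ΣA = 17469.00 mm², ΣAx̄ = 1789168.50 mm³, ΣAȳ = 803992.50 mm³.
x̄ = 1789168.50/17469.00 = 102.42 mm; ȳ = 803992.50/17469.00 = 46.02 mm.

x̄ = 102.42 mm, ȳ = 46.02 mm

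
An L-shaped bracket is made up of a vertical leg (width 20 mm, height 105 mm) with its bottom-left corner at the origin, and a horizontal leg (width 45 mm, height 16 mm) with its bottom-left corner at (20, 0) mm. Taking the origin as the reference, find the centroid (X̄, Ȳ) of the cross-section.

vertical leg: A = 20 × 105 = 2100.00, centroid at (10.00, 52.50).
horizontal leg: A = 45 × 16 = 720.00, centroid at (42.50, 8.00).
ΣA = 2820.00 mm²
ΣAX̄ = (2100.00)(10.00) + (720.00)(42.50) = 51600.00 mm³
ΣAȲ = (2100.00)(52.50) + (720.00)(8.00) = 116010.00 mm³
X̄ = 51600.00 / 2820.00 = 18.30 mm
Ȳ = 116010.00 / 2820.00 = 41.14 mm

X̄ = 18.30 mm, Ȳ = 41.14 mm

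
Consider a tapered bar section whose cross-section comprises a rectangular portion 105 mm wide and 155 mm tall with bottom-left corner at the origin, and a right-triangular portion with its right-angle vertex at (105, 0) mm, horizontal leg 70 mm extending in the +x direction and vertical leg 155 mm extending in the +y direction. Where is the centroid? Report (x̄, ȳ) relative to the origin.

x̄ = 71.46 mm, ȳ = 71.04 mm

rectangular portion: A = 105 × 155 = 16275.00, centroid at (52.50, 77.50).
triangular portion: A = ½·70·155 = 5425.00, centroid at (128.33, 51.67).
ΣA = 21700.00 mm², ΣAx̄ = 1550645.83 mm³, ΣAȳ = 1541604.17 mm³.
x̄ = 1550645.83/21700.00 = 71.46 mm; ȳ = 1541604.17/21700.00 = 71.04 mm.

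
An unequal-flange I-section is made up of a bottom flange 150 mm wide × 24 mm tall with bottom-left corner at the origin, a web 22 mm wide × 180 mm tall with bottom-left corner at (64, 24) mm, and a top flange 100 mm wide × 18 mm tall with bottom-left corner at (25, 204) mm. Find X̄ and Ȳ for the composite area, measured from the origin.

Part | A | x̄ᵢ | ȳᵢ | A·x̄ᵢ | A·ȳᵢ
bottom flange | 3600.00 | 75.00 | 12.00 | 270000.00 | 43200.00
web | 3960.00 | 75.00 | 114.00 | 297000.00 | 451440.00
top flange | 1800.00 | 75.00 | 213.00 | 135000.00 | 383400.00
Σ | 9360.00 |  |  | 702000.00 | 878040.00
X̄ = 702000.00 / 9360.00 = 75.00 mm
Ȳ = 878040.00 / 9360.00 = 93.81 mm

X̄ = 75.00 mm, Ȳ = 93.81 mm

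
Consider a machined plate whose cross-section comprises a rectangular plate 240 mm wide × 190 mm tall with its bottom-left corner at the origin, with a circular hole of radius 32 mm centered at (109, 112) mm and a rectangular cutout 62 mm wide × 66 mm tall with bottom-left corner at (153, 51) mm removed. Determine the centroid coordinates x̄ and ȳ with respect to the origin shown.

x̄ = 114.08 mm, ȳ = 94.75 mm

plate: A = 240 × 190 = 45600.00, centroid at (120.00, 95.00).
hole 1: A = −π·32² = -3216.99, centroid at (109.00, 112.00).
hole 2: A = −(62 × 66) = -4092.00, centroid at (184.00, 84.00).
ΣA = 38291.01 mm², ΣAx̄ = 4368419.99 mm³, ΣAȳ = 3627969.02 mm³.
x̄ = 4368419.99/38291.01 = 114.08 mm; ȳ = 3627969.02/38291.01 = 94.75 mm.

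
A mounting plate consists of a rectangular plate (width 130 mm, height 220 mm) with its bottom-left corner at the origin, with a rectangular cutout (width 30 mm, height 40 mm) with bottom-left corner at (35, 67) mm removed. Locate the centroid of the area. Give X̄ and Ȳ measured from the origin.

Part | A | x̄ᵢ | ȳᵢ | A·x̄ᵢ | A·ȳᵢ
plate | 28600.00 | 65.00 | 110.00 | 1859000.00 | 3146000.00
hole | -1200.00 | 50.00 | 87.00 | -60000.00 | -104400.00
Σ | 27400.00 |  |  | 1799000.00 | 3041600.00
X̄ = 1799000.00 / 27400.00 = 65.66 mm
Ȳ = 3041600.00 / 27400.00 = 111.01 mm

X̄ = 65.66 mm, Ȳ = 111.01 mm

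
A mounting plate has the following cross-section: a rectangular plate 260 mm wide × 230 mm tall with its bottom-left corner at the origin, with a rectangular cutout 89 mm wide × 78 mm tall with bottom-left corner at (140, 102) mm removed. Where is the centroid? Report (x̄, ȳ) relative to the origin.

Part | A | x̄ᵢ | ȳᵢ | A·x̄ᵢ | A·ȳᵢ
plate | 59800.00 | 130.00 | 115.00 | 7774000.00 | 6877000.00
hole | -6942.00 | 184.50 | 141.00 | -1280799.00 | -978822.00
Σ | 52858.00 |  |  | 6493201.00 | 5898178.00
x̄ = 6493201.00 / 52858.00 = 122.84 mm
ȳ = 5898178.00 / 52858.00 = 111.59 mm

x̄ = 122.84 mm, ȳ = 111.59 mm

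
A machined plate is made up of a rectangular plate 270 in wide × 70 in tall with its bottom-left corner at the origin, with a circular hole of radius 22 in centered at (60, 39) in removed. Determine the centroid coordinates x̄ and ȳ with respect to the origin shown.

x̄ = 141.56 in, ȳ = 34.65 in

Part | A | x̄ᵢ | ȳᵢ | A·x̄ᵢ | A·ȳᵢ
plate | 18900.00 | 135.00 | 35.00 | 2551500.00 | 661500.00
hole | -1520.53 | 60.00 | 39.00 | -91231.85 | -59300.70
Σ | 17379.47 |  |  | 2460268.15 | 602199.30
x̄ = 2460268.15 / 17379.47 = 141.56 in
ȳ = 602199.30 / 17379.47 = 34.65 in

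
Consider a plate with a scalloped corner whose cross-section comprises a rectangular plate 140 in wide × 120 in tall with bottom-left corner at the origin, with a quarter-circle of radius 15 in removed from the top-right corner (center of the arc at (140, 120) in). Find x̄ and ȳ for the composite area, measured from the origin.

plate: A = 140 × 120 = 16800.00, centroid at (70.00, 60.00).
removed quarter-circle: A = −¼π·15² = -176.71, centroid at (133.63, 113.63).
ΣA = 16623.29 in²
ΣAx̄ = (16800.00)(70.00) + (-176.71)(133.63) = 1152384.96 in³
ΣAȳ = (16800.00)(60.00) + (-176.71)(113.63) = 987919.25 in³
x̄ = 1152384.96 / 16623.29 = 69.32 in
ȳ = 987919.25 / 16623.29 = 59.43 in

x̄ = 69.32 in, ȳ = 59.43 in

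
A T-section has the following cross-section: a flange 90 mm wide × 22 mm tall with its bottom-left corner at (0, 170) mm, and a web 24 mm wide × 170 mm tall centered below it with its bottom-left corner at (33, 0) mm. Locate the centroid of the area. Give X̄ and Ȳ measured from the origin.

Part | A | x̄ᵢ | ȳᵢ | A·x̄ᵢ | A·ȳᵢ
web | 4080.00 | 45.00 | 85.00 | 183600.00 | 346800.00
flange | 1980.00 | 45.00 | 181.00 | 89100.00 | 358380.00
Σ | 6060.00 |  |  | 272700.00 | 705180.00
X̄ = 272700.00 / 6060.00 = 45.00 mm
Ȳ = 705180.00 / 6060.00 = 116.37 mm

X̄ = 45.00 mm, Ȳ = 116.37 mm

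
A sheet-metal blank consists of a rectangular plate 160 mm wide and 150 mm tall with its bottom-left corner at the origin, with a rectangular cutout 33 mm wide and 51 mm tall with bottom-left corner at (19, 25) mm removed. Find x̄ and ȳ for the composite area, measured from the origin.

Part | A | x̄ᵢ | ȳᵢ | A·x̄ᵢ | A·ȳᵢ
plate | 24000.00 | 80.00 | 75.00 | 1920000.00 | 1800000.00
hole | -1683.00 | 35.50 | 50.50 | -59746.50 | -84991.50
Σ | 22317.00 |  |  | 1860253.50 | 1715008.50
x̄ = 1860253.50 / 22317.00 = 83.36 mm
ȳ = 1715008.50 / 22317.00 = 76.85 mm

x̄ = 83.36 mm, ȳ = 76.85 mm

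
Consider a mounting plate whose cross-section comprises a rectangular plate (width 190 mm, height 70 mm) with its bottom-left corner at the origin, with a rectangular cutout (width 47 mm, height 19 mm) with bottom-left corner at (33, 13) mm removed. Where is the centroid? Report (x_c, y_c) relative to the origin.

x_c = 97.77 mm, y_c = 35.90 mm

plate: A = 190 × 70 = 13300.00, centroid at (95.00, 35.00).
hole: A = −(47 × 19) = -893.00, centroid at (56.50, 22.50).
ΣA = 12407.00 mm²
ΣAx_c = (13300.00)(95.00) + (-893.00)(56.50) = 1213045.50 mm³
ΣAy_c = (13300.00)(35.00) + (-893.00)(22.50) = 445407.50 mm³
x_c = 1213045.50 / 12407.00 = 97.77 mm
y_c = 445407.50 / 12407.00 = 35.90 mm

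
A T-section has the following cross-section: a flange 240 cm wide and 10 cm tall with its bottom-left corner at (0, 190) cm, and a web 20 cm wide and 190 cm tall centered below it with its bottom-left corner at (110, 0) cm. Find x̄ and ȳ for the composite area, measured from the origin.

x̄ = 120.00 cm, ȳ = 133.71 cm

web: A = 20 × 190 = 3800.00, centroid at (120.00, 95.00).
flange: A = 240 × 10 = 2400.00, centroid at (120.00, 195.00).
ΣA = 6200.00 cm², ΣAx̄ = 744000.00 cm³, ΣAȳ = 829000.00 cm³.
x̄ = 744000.00/6200.00 = 120.00 cm; ȳ = 829000.00/6200.00 = 133.71 cm.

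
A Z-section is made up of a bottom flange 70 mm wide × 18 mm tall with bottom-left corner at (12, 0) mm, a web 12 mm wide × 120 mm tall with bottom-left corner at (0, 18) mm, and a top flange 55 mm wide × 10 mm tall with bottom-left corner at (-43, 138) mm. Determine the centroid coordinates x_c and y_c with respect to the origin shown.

bottom flange: A = 70 × 18 = 1260.00, centroid at (47.00, 9.00).
web: A = 12 × 120 = 1440.00, centroid at (6.00, 78.00).
top flange: A = 55 × 10 = 550.00, centroid at (-15.50, 143.00).
ΣA = 3250.00 mm²
ΣAx_c = (1260.00)(47.00) + (1440.00)(6.00) + (550.00)(-15.50) = 59335.00 mm³
ΣAy_c = (1260.00)(9.00) + (1440.00)(78.00) + (550.00)(143.00) = 202310.00 mm³
x_c = 59335.00 / 3250.00 = 18.26 mm
y_c = 202310.00 / 3250.00 = 62.25 mm

x_c = 18.26 mm, y_c = 62.25 mm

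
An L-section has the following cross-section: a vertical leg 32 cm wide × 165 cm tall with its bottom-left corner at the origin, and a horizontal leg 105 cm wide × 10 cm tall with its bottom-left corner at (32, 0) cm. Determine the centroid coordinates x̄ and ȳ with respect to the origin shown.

vertical leg: A = 32 × 165 = 5280.00, centroid at (16.00, 82.50).
horizontal leg: A = 105 × 10 = 1050.00, centroid at (84.50, 5.00).
ΣA = 6330.00 cm²
ΣAx̄ = (5280.00)(16.00) + (1050.00)(84.50) = 173205.00 cm³
ΣAȳ = (5280.00)(82.50) + (1050.00)(5.00) = 440850.00 cm³
x̄ = 173205.00 / 6330.00 = 27.36 cm
ȳ = 440850.00 / 6330.00 = 69.64 cm

x̄ = 27.36 cm, ȳ = 69.64 cm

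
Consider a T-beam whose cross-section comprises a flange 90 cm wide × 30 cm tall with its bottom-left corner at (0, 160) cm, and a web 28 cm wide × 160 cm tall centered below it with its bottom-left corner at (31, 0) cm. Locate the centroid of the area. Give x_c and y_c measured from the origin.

x_c = 45.00 cm, y_c = 115.72 cm

web: A = 28 × 160 = 4480.00, centroid at (45.00, 80.00).
flange: A = 90 × 30 = 2700.00, centroid at (45.00, 175.00).
ΣA = 7180.00 cm², ΣAx_c = 323100.00 cm³, ΣAy_c = 830900.00 cm³.
x_c = 323100.00/7180.00 = 45.00 cm; y_c = 830900.00/7180.00 = 115.72 cm.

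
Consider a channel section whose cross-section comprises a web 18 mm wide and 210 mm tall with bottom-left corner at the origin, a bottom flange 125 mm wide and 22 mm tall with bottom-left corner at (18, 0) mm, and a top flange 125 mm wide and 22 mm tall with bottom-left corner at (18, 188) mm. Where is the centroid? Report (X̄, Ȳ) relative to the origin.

web: A = 18 × 210 = 3780.00, centroid at (9.00, 105.00).
bottom flange: A = 125 × 22 = 2750.00, centroid at (80.50, 11.00).
top flange: A = 125 × 22 = 2750.00, centroid at (80.50, 199.00).
ΣA = 9280.00 mm²
ΣAX̄ = (3780.00)(9.00) + (2750.00)(80.50) + (2750.00)(80.50) = 476770.00 mm³
ΣAȲ = (3780.00)(105.00) + (2750.00)(11.00) + (2750.00)(199.00) = 974400.00 mm³
X̄ = 476770.00 / 9280.00 = 51.38 mm
Ȳ = 974400.00 / 9280.00 = 105.00 mm

X̄ = 51.38 mm, Ȳ = 105.00 mm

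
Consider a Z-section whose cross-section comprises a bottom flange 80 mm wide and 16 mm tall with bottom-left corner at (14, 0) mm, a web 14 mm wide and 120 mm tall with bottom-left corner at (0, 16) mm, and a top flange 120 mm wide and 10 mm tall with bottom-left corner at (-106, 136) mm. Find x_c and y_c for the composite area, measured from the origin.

bottom flange: A = 80 × 16 = 1280.00, centroid at (54.00, 8.00).
web: A = 14 × 120 = 1680.00, centroid at (7.00, 76.00).
top flange: A = 120 × 10 = 1200.00, centroid at (-46.00, 141.00).
ΣA = 4160.00 mm²
ΣAx_c = (1280.00)(54.00) + (1680.00)(7.00) + (1200.00)(-46.00) = 25680.00 mm³
ΣAy_c = (1280.00)(8.00) + (1680.00)(76.00) + (1200.00)(141.00) = 307120.00 mm³
x_c = 25680.00 / 4160.00 = 6.17 mm
y_c = 307120.00 / 4160.00 = 73.83 mm

x_c = 6.17 mm, y_c = 73.83 mm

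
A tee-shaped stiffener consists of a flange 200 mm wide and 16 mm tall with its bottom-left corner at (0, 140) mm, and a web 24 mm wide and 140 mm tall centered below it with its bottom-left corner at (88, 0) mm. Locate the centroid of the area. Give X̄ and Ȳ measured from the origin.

web: A = 24 × 140 = 3360.00, centroid at (100.00, 70.00).
flange: A = 200 × 16 = 3200.00, centroid at (100.00, 148.00).
ΣA = 6560.00 mm², ΣAX̄ = 656000.00 mm³, ΣAȲ = 708800.00 mm³.
X̄ = 656000.00/6560.00 = 100.00 mm; Ȳ = 708800.00/6560.00 = 108.05 mm.

X̄ = 100.00 mm, Ȳ = 108.05 mm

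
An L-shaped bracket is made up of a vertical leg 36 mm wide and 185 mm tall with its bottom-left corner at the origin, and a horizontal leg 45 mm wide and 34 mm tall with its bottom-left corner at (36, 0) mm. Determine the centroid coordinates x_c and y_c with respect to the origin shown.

x_c = 25.57 mm, y_c = 78.40 mm

Part | A | x̄ᵢ | ȳᵢ | A·x̄ᵢ | A·ȳᵢ
vertical leg | 6660.00 | 18.00 | 92.50 | 119880.00 | 616050.00
horizontal leg | 1530.00 | 58.50 | 17.00 | 89505.00 | 26010.00
Σ | 8190.00 |  |  | 209385.00 | 642060.00
x_c = 209385.00 / 8190.00 = 25.57 mm
y_c = 642060.00 / 8190.00 = 78.40 mm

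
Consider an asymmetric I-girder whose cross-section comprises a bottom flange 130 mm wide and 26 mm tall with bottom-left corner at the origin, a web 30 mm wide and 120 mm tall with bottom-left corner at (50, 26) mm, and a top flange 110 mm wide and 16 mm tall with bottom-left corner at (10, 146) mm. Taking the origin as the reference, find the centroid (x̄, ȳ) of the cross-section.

bottom flange: A = 130 × 26 = 3380.00, centroid at (65.00, 13.00).
web: A = 30 × 120 = 3600.00, centroid at (65.00, 86.00).
top flange: A = 110 × 16 = 1760.00, centroid at (65.00, 154.00).
ΣA = 8740.00 mm²
ΣAx̄ = (3380.00)(65.00) + (3600.00)(65.00) + (1760.00)(65.00) = 568100.00 mm³
ΣAȳ = (3380.00)(13.00) + (3600.00)(86.00) + (1760.00)(154.00) = 624580.00 mm³
x̄ = 568100.00 / 8740.00 = 65.00 mm
ȳ = 624580.00 / 8740.00 = 71.46 mm

x̄ = 65.00 mm, ȳ = 71.46 mm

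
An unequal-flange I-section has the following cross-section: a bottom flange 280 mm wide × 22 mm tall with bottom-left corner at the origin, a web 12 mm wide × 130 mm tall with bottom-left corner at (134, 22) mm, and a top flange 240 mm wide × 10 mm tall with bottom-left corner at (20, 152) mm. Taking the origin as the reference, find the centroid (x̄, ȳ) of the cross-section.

bottom flange: A = 280 × 22 = 6160.00, centroid at (140.00, 11.00).
web: A = 12 × 130 = 1560.00, centroid at (140.00, 87.00).
top flange: A = 240 × 10 = 2400.00, centroid at (140.00, 157.00).
ΣA = 10120.00 mm²
ΣAx̄ = (6160.00)(140.00) + (1560.00)(140.00) + (2400.00)(140.00) = 1416800.00 mm³
ΣAȳ = (6160.00)(11.00) + (1560.00)(87.00) + (2400.00)(157.00) = 580280.00 mm³
x̄ = 1416800.00 / 10120.00 = 140.00 mm
ȳ = 580280.00 / 10120.00 = 57.34 mm

x̄ = 140.00 mm, ȳ = 57.34 mm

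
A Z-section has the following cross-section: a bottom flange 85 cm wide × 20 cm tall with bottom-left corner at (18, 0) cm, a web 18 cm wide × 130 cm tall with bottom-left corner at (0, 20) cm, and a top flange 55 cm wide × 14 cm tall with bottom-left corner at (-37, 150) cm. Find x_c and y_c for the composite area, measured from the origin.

Part | A | x̄ᵢ | ȳᵢ | A·x̄ᵢ | A·ȳᵢ
bottom flange | 1700.00 | 60.50 | 10.00 | 102850.00 | 17000.00
web | 2340.00 | 9.00 | 85.00 | 21060.00 | 198900.00
top flange | 770.00 | -9.50 | 157.00 | -7315.00 | 120890.00
Σ | 4810.00 |  |  | 116595.00 | 336790.00
x_c = 116595.00 / 4810.00 = 24.24 cm
y_c = 336790.00 / 4810.00 = 70.02 cm

x_c = 24.24 cm, y_c = 70.02 cm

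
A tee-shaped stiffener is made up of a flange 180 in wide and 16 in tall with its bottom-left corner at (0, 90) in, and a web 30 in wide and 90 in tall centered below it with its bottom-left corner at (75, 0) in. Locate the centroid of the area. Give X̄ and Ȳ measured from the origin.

X̄ = 90.00 in, Ȳ = 72.35 in

web: A = 30 × 90 = 2700.00, centroid at (90.00, 45.00).
flange: A = 180 × 16 = 2880.00, centroid at (90.00, 98.00).
ΣA = 5580.00 in², ΣAX̄ = 502200.00 in³, ΣAȲ = 403740.00 in³.
X̄ = 502200.00/5580.00 = 90.00 in; Ȳ = 403740.00/5580.00 = 72.35 in.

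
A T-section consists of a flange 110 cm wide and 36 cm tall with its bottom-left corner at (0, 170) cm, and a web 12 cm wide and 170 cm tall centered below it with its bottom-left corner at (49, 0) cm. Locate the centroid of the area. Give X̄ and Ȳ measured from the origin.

X̄ = 55.00 cm, Ȳ = 152.98 cm

Part | A | x̄ᵢ | ȳᵢ | A·x̄ᵢ | A·ȳᵢ
web | 2040.00 | 55.00 | 85.00 | 112200.00 | 173400.00
flange | 3960.00 | 55.00 | 188.00 | 217800.00 | 744480.00
Σ | 6000.00 |  |  | 330000.00 | 917880.00
X̄ = 330000.00 / 6000.00 = 55.00 cm
Ȳ = 917880.00 / 6000.00 = 152.98 cm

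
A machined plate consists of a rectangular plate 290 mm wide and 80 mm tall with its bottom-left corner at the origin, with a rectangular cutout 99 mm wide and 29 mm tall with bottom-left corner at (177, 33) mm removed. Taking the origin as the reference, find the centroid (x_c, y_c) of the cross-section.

plate: A = 290 × 80 = 23200.00, centroid at (145.00, 40.00).
hole: A = −(99 × 29) = -2871.00, centroid at (226.50, 47.50).
ΣA = 20329.00 mm², ΣAx_c = 2713718.50 mm³, ΣAy_c = 791627.50 mm³.
x_c = 2713718.50/20329.00 = 133.49 mm; y_c = 791627.50/20329.00 = 38.94 mm.

x_c = 133.49 mm, y_c = 38.94 mm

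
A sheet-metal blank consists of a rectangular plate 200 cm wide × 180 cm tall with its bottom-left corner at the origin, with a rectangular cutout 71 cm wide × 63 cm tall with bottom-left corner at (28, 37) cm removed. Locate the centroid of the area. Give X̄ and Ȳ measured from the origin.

X̄ = 105.18 cm, Ȳ = 93.05 cm

plate: A = 200 × 180 = 36000.00, centroid at (100.00, 90.00).
hole: A = −(71 × 63) = -4473.00, centroid at (63.50, 68.50).
ΣA = 31527.00 cm²
ΣAX̄ = (36000.00)(100.00) + (-4473.00)(63.50) = 3315964.50 cm³
ΣAȲ = (36000.00)(90.00) + (-4473.00)(68.50) = 2933599.50 cm³
X̄ = 3315964.50 / 31527.00 = 105.18 cm
Ȳ = 2933599.50 / 31527.00 = 93.05 cm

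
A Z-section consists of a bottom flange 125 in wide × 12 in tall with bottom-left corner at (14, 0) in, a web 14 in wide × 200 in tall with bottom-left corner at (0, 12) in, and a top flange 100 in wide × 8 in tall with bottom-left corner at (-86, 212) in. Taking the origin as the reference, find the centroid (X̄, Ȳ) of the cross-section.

X̄ = 20.70 in, Ȳ = 97.14 in

bottom flange: A = 125 × 12 = 1500.00, centroid at (76.50, 6.00).
web: A = 14 × 200 = 2800.00, centroid at (7.00, 112.00).
top flange: A = 100 × 8 = 800.00, centroid at (-36.00, 216.00).
ΣA = 5100.00 in²
ΣAX̄ = (1500.00)(76.50) + (2800.00)(7.00) + (800.00)(-36.00) = 105550.00 in³
ΣAȲ = (1500.00)(6.00) + (2800.00)(112.00) + (800.00)(216.00) = 495400.00 in³
X̄ = 105550.00 / 5100.00 = 20.70 in
Ȳ = 495400.00 / 5100.00 = 97.14 in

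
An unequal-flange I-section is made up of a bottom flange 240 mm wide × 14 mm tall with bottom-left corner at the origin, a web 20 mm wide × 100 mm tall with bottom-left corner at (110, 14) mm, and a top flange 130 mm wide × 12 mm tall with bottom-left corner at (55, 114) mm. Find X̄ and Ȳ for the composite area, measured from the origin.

bottom flange: A = 240 × 14 = 3360.00, centroid at (120.00, 7.00).
web: A = 20 × 100 = 2000.00, centroid at (120.00, 64.00).
top flange: A = 130 × 12 = 1560.00, centroid at (120.00, 120.00).
ΣA = 6920.00 mm², ΣAX̄ = 830400.00 mm³, ΣAȲ = 338720.00 mm³.
X̄ = 830400.00/6920.00 = 120.00 mm; Ȳ = 338720.00/6920.00 = 48.95 mm.

X̄ = 120.00 mm, Ȳ = 48.95 mm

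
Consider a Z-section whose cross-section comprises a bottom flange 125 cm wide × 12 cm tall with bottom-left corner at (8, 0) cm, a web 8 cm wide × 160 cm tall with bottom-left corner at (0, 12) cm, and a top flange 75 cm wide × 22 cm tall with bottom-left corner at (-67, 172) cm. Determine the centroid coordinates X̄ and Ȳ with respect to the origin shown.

X̄ = 14.04 cm, Ȳ = 96.77 cm

bottom flange: A = 125 × 12 = 1500.00, centroid at (70.50, 6.00).
web: A = 8 × 160 = 1280.00, centroid at (4.00, 92.00).
top flange: A = 75 × 22 = 1650.00, centroid at (-29.50, 183.00).
ΣA = 4430.00 cm²
ΣAX̄ = (1500.00)(70.50) + (1280.00)(4.00) + (1650.00)(-29.50) = 62195.00 cm³
ΣAȲ = (1500.00)(6.00) + (1280.00)(92.00) + (1650.00)(183.00) = 428710.00 cm³
X̄ = 62195.00 / 4430.00 = 14.04 cm
Ȳ = 428710.00 / 4430.00 = 96.77 cm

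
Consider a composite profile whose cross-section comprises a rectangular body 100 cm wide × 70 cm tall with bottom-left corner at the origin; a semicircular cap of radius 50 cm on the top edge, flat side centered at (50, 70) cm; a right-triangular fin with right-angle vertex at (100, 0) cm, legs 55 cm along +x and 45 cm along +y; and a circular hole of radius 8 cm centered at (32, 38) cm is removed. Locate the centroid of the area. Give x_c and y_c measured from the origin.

x_c = 57.37 cm, y_c = 51.34 cm

rectangular body: A = 100 × 70 = 7000.00, centroid at (50.00, 35.00).
semicircular top: A = ½π·50² = 3926.99, centroid at (50.00, 91.22).
triangular fin: A = ½·55·45 = 1237.50, centroid at (118.33, 15.00).
hole: A = −π·8² = -201.06, centroid at (32.00, 38.00).
ΣA = 11963.43 cm², ΣAx_c = 686353.06 cm³, ΣAy_c = 614144.84 cm³.
x_c = 686353.06/11963.43 = 57.37 cm; y_c = 614144.84/11963.43 = 51.34 cm.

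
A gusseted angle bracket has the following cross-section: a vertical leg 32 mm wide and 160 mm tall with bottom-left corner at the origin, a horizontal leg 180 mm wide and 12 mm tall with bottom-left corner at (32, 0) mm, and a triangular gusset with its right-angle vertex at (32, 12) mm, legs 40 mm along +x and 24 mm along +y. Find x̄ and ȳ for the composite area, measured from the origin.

vertical leg: A = 32 × 160 = 5120.00, centroid at (16.00, 80.00).
horizontal leg: A = 180 × 12 = 2160.00, centroid at (122.00, 6.00).
gusset: A = ½·40·24 = 480.00, centroid at (45.33, 20.00).
ΣA = 7760.00 mm²
ΣAx̄ = (5120.00)(16.00) + (2160.00)(122.00) + (480.00)(45.33) = 367200.00 mm³
ΣAȳ = (5120.00)(80.00) + (2160.00)(6.00) + (480.00)(20.00) = 432160.00 mm³
x̄ = 367200.00 / 7760.00 = 47.32 mm
ȳ = 432160.00 / 7760.00 = 55.69 mm

x̄ = 47.32 mm, ȳ = 55.69 mm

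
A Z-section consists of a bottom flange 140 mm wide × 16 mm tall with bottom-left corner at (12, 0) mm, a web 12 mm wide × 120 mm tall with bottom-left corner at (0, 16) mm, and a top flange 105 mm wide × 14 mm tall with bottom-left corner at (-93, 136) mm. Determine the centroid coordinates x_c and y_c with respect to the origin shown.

bottom flange: A = 140 × 16 = 2240.00, centroid at (82.00, 8.00).
web: A = 12 × 120 = 1440.00, centroid at (6.00, 76.00).
top flange: A = 105 × 14 = 1470.00, centroid at (-40.50, 143.00).
ΣA = 5150.00 mm²
ΣAx_c = (2240.00)(82.00) + (1440.00)(6.00) + (1470.00)(-40.50) = 132785.00 mm³
ΣAy_c = (2240.00)(8.00) + (1440.00)(76.00) + (1470.00)(143.00) = 337570.00 mm³
x_c = 132785.00 / 5150.00 = 25.78 mm
y_c = 337570.00 / 5150.00 = 65.55 mm

x_c = 25.78 mm, y_c = 65.55 mm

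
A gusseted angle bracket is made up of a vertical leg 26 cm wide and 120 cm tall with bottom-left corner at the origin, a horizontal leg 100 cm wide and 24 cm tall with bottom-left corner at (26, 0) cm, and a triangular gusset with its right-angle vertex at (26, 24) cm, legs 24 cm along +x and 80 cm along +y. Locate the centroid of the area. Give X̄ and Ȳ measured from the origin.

X̄ = 39.44 cm, Ȳ = 40.84 cm

vertical leg: A = 26 × 120 = 3120.00, centroid at (13.00, 60.00).
horizontal leg: A = 100 × 24 = 2400.00, centroid at (76.00, 12.00).
gusset: A = ½·24·80 = 960.00, centroid at (34.00, 50.67).
ΣA = 6480.00 cm²
ΣAX̄ = (3120.00)(13.00) + (2400.00)(76.00) + (960.00)(34.00) = 255600.00 cm³
ΣAȲ = (3120.00)(60.00) + (2400.00)(12.00) + (960.00)(50.67) = 264640.00 cm³
X̄ = 255600.00 / 6480.00 = 39.44 cm
Ȳ = 264640.00 / 6480.00 = 40.84 cm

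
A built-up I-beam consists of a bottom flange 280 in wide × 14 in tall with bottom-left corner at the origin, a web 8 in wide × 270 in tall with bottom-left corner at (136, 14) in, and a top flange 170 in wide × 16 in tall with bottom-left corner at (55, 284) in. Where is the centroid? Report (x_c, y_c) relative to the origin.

x_c = 140.00 in, y_c = 129.95 in

bottom flange: A = 280 × 14 = 3920.00, centroid at (140.00, 7.00).
web: A = 8 × 270 = 2160.00, centroid at (140.00, 149.00).
top flange: A = 170 × 16 = 2720.00, centroid at (140.00, 292.00).
ΣA = 8800.00 in², ΣAx_c = 1232000.00 in³, ΣAy_c = 1143520.00 in³.
x_c = 1232000.00/8800.00 = 140.00 in; y_c = 1143520.00/8800.00 = 129.95 in.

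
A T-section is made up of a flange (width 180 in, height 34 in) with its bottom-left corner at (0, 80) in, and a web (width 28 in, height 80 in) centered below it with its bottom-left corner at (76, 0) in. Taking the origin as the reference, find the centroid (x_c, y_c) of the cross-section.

x_c = 90.00 in, y_c = 81.73 in

Part | A | x̄ᵢ | ȳᵢ | A·x̄ᵢ | A·ȳᵢ
web | 2240.00 | 90.00 | 40.00 | 201600.00 | 89600.00
flange | 6120.00 | 90.00 | 97.00 | 550800.00 | 593640.00
Σ | 8360.00 |  |  | 752400.00 | 683240.00
x_c = 752400.00 / 8360.00 = 90.00 in
y_c = 683240.00 / 8360.00 = 81.73 in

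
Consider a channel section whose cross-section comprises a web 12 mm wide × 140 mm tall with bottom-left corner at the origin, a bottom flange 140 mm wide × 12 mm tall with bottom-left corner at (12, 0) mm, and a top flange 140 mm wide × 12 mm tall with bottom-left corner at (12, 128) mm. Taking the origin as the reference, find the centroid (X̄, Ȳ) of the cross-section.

Part | A | x̄ᵢ | ȳᵢ | A·x̄ᵢ | A·ȳᵢ
web | 1680.00 | 6.00 | 70.00 | 10080.00 | 117600.00
bottom flange | 1680.00 | 82.00 | 6.00 | 137760.00 | 10080.00
top flange | 1680.00 | 82.00 | 134.00 | 137760.00 | 225120.00
Σ | 5040.00 |  |  | 285600.00 | 352800.00
X̄ = 285600.00 / 5040.00 = 56.67 mm
Ȳ = 352800.00 / 5040.00 = 70.00 mm

X̄ = 56.67 mm, Ȳ = 70.00 mm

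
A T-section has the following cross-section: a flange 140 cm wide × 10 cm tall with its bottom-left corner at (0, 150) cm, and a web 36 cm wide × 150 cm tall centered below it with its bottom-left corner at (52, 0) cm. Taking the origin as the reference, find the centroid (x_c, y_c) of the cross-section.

Part | A | x̄ᵢ | ȳᵢ | A·x̄ᵢ | A·ȳᵢ
web | 5400.00 | 70.00 | 75.00 | 378000.00 | 405000.00
flange | 1400.00 | 70.00 | 155.00 | 98000.00 | 217000.00
Σ | 6800.00 |  |  | 476000.00 | 622000.00
x_c = 476000.00 / 6800.00 = 70.00 cm
y_c = 622000.00 / 6800.00 = 91.47 cm

x_c = 70.00 cm, y_c = 91.47 cm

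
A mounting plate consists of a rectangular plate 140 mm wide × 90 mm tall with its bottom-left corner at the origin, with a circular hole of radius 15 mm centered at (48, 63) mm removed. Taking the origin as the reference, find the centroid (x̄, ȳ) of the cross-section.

x̄ = 71.31 mm, ȳ = 43.93 mm

plate: A = 140 × 90 = 12600.00, centroid at (70.00, 45.00).
hole: A = −π·15² = -706.86, centroid at (48.00, 63.00).
ΣA = 11893.14 mm², ΣAx̄ = 848070.80 mm³, ΣAȳ = 522467.92 mm³.
x̄ = 848070.80/11893.14 = 71.31 mm; ȳ = 522467.92/11893.14 = 43.93 mm.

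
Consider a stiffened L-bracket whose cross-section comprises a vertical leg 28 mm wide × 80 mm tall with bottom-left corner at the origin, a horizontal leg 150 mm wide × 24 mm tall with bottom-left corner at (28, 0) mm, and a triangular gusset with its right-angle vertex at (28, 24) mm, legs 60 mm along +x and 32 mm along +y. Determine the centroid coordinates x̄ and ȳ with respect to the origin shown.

x̄ = 65.92 mm, ȳ = 24.42 mm

vertical leg: A = 28 × 80 = 2240.00, centroid at (14.00, 40.00).
horizontal leg: A = 150 × 24 = 3600.00, centroid at (103.00, 12.00).
gusset: A = ½·60·32 = 960.00, centroid at (48.00, 34.67).
ΣA = 6800.00 mm², ΣAx̄ = 448240.00 mm³, ΣAȳ = 166080.00 mm³.
x̄ = 448240.00/6800.00 = 65.92 mm; ȳ = 166080.00/6800.00 = 24.42 mm.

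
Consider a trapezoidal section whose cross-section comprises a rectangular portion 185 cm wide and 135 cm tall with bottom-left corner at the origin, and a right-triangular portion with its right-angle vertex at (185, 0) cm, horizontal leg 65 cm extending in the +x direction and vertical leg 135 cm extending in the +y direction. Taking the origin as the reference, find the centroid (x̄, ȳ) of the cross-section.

x̄ = 109.56 cm, ȳ = 64.14 cm

rectangular portion: A = 185 × 135 = 24975.00, centroid at (92.50, 67.50).
triangular portion: A = ½·65·135 = 4387.50, centroid at (206.67, 45.00).
ΣA = 29362.50 cm², ΣAx̄ = 3216937.50 cm³, ΣAȳ = 1883250.00 cm³.
x̄ = 3216937.50/29362.50 = 109.56 cm; ȳ = 1883250.00/29362.50 = 64.14 cm.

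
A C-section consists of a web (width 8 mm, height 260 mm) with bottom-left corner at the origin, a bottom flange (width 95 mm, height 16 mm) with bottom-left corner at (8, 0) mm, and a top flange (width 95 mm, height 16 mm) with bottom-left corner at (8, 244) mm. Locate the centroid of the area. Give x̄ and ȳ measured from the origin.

x̄ = 34.58 mm, ȳ = 130.00 mm

web: A = 8 × 260 = 2080.00, centroid at (4.00, 130.00).
bottom flange: A = 95 × 16 = 1520.00, centroid at (55.50, 8.00).
top flange: A = 95 × 16 = 1520.00, centroid at (55.50, 252.00).
ΣA = 5120.00 mm², ΣAx̄ = 177040.00 mm³, ΣAȳ = 665600.00 mm³.
x̄ = 177040.00/5120.00 = 34.58 mm; ȳ = 665600.00/5120.00 = 130.00 mm.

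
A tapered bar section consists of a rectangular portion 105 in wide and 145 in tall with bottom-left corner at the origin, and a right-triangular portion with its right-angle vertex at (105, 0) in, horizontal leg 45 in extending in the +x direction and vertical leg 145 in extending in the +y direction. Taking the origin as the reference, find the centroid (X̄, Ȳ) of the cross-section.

X̄ = 64.41 in, Ȳ = 68.24 in

rectangular portion: A = 105 × 145 = 15225.00, centroid at (52.50, 72.50).
triangular portion: A = ½·45·145 = 3262.50, centroid at (120.00, 48.33).
ΣA = 18487.50 in²
ΣAX̄ = (15225.00)(52.50) + (3262.50)(120.00) = 1190812.50 in³
ΣAȲ = (15225.00)(72.50) + (3262.50)(48.33) = 1261500.00 in³
X̄ = 1190812.50 / 18487.50 = 64.41 in
Ȳ = 1261500.00 / 18487.50 = 68.24 in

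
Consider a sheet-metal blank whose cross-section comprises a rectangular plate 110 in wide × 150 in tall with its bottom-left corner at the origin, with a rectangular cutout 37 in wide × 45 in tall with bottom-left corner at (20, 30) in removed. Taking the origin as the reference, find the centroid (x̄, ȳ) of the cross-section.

x̄ = 56.85 in, ȳ = 77.53 in

plate: A = 110 × 150 = 16500.00, centroid at (55.00, 75.00).
hole: A = −(37 × 45) = -1665.00, centroid at (38.50, 52.50).
ΣA = 14835.00 in²
ΣAx̄ = (16500.00)(55.00) + (-1665.00)(38.50) = 843397.50 in³
ΣAȳ = (16500.00)(75.00) + (-1665.00)(52.50) = 1150087.50 in³
x̄ = 843397.50 / 14835.00 = 56.85 in
ȳ = 1150087.50 / 14835.00 = 77.53 in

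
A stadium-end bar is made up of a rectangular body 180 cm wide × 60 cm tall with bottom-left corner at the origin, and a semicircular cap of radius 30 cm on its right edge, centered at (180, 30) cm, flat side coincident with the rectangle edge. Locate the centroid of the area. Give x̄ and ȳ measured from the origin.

Part | A | x̄ᵢ | ȳᵢ | A·x̄ᵢ | A·ȳᵢ
rectangular body | 10800.00 | 90.00 | 30.00 | 972000.00 | 324000.00
semicircular end | 1413.72 | 192.73 | 30.00 | 272469.00 | 42411.50
Σ | 12213.72 |  |  | 1244469.00 | 366411.50
x̄ = 1244469.00 / 12213.72 = 101.89 cm
ȳ = 366411.50 / 12213.72 = 30.00 cm

x̄ = 101.89 cm, ȳ = 30.00 cm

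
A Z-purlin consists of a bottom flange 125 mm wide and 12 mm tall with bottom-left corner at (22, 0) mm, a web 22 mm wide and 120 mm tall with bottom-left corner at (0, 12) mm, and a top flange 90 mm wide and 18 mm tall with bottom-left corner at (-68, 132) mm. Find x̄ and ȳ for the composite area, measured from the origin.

Part | A | x̄ᵢ | ȳᵢ | A·x̄ᵢ | A·ȳᵢ
bottom flange | 1500.00 | 84.50 | 6.00 | 126750.00 | 9000.00
web | 2640.00 | 11.00 | 72.00 | 29040.00 | 190080.00
top flange | 1620.00 | -23.00 | 141.00 | -37260.00 | 228420.00
Σ | 5760.00 |  |  | 118530.00 | 427500.00
x̄ = 118530.00 / 5760.00 = 20.58 mm
ȳ = 427500.00 / 5760.00 = 74.22 mm

x̄ = 20.58 mm, ȳ = 74.22 mm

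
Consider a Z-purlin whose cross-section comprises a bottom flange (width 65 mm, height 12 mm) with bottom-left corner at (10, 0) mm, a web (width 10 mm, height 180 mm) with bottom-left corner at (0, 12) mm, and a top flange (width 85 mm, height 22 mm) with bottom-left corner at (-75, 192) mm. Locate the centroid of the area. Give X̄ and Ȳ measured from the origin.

X̄ = -4.19 mm, Ȳ = 127.62 mm

bottom flange: A = 65 × 12 = 780.00, centroid at (42.50, 6.00).
web: A = 10 × 180 = 1800.00, centroid at (5.00, 102.00).
top flange: A = 85 × 22 = 1870.00, centroid at (-32.50, 203.00).
ΣA = 4450.00 mm², ΣAX̄ = -18625.00 mm³, ΣAȲ = 567890.00 mm³.
X̄ = -18625.00/4450.00 = -4.19 mm; Ȳ = 567890.00/4450.00 = 127.62 mm.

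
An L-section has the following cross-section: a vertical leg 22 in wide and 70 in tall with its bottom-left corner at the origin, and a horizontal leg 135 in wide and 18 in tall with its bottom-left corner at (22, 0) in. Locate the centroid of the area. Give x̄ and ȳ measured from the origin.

x̄ = 59.05 in, ȳ = 19.09 in

vertical leg: A = 22 × 70 = 1540.00, centroid at (11.00, 35.00).
horizontal leg: A = 135 × 18 = 2430.00, centroid at (89.50, 9.00).
ΣA = 3970.00 in², ΣAx̄ = 234425.00 in³, ΣAȳ = 75770.00 in³.
x̄ = 234425.00/3970.00 = 59.05 in; ȳ = 75770.00/3970.00 = 19.09 in.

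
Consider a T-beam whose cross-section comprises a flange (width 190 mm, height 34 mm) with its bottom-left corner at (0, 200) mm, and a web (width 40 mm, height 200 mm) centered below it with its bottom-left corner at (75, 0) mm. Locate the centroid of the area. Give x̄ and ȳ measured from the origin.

web: A = 40 × 200 = 8000.00, centroid at (95.00, 100.00).
flange: A = 190 × 34 = 6460.00, centroid at (95.00, 217.00).
ΣA = 14460.00 mm²
ΣAx̄ = (8000.00)(95.00) + (6460.00)(95.00) = 1373700.00 mm³
ΣAȳ = (8000.00)(100.00) + (6460.00)(217.00) = 2201820.00 mm³
x̄ = 1373700.00 / 14460.00 = 95.00 mm
ȳ = 2201820.00 / 14460.00 = 152.27 mm

x̄ = 95.00 mm, ȳ = 152.27 mm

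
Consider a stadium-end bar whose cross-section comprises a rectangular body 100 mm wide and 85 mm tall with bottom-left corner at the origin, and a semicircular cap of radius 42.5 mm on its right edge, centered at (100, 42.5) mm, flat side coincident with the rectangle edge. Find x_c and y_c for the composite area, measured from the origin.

rectangular body: A = 100 × 85 = 8500.00, centroid at (50.00, 42.50).
semicircular end: A = ½π·42.5² = 2837.25, centroid at (118.04, 42.50).
ΣA = 11337.25 mm²
ΣAx_c = (8500.00)(50.00) + (2837.25)(118.04) = 759902.17 mm³
ΣAy_c = (8500.00)(42.50) + (2837.25)(42.50) = 481833.16 mm³
x_c = 759902.17 / 11337.25 = 67.03 mm
y_c = 481833.16 / 11337.25 = 42.50 mm

x_c = 67.03 mm, y_c = 42.50 mm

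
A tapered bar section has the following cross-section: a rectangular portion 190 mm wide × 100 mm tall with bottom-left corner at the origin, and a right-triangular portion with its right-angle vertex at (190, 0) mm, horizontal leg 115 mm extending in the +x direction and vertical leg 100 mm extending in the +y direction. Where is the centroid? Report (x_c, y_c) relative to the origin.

x_c = 125.98 mm, y_c = 46.13 mm

Part | A | x̄ᵢ | ȳᵢ | A·x̄ᵢ | A·ȳᵢ
rectangular portion | 19000.00 | 95.00 | 50.00 | 1805000.00 | 950000.00
triangular portion | 5750.00 | 228.33 | 33.33 | 1312916.67 | 191666.67
Σ | 24750.00 |  |  | 3117916.67 | 1141666.67
x_c = 3117916.67 / 24750.00 = 125.98 mm
y_c = 1141666.67 / 24750.00 = 46.13 mm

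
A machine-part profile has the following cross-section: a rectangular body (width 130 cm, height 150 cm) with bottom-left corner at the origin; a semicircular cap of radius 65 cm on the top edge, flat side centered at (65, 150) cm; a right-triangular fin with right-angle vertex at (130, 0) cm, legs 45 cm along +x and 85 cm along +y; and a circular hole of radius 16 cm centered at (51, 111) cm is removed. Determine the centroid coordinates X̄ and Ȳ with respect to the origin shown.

Part | A | x̄ᵢ | ȳᵢ | A·x̄ᵢ | A·ȳᵢ
rectangular body | 19500.00 | 65.00 | 75.00 | 1267500.00 | 1462500.00
semicircular top | 6636.61 | 65.00 | 177.59 | 431379.94 | 1178575.51
triangular fin | 1912.50 | 145.00 | 28.33 | 277312.50 | 54187.50
hole | -804.25 | 51.00 | 111.00 | -41016.63 | -89271.50
Σ | 27244.87 |  |  | 1935175.81 | 2605991.51
X̄ = 1935175.81 / 27244.87 = 71.03 cm
Ȳ = 2605991.51 / 27244.87 = 95.65 cm

X̄ = 71.03 cm, Ȳ = 95.65 cm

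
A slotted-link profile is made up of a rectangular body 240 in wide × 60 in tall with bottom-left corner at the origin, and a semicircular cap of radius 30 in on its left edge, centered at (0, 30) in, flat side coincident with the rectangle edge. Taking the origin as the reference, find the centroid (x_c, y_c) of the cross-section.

x_c = 108.13 in, y_c = 30.00 in

rectangular body: A = 240 × 60 = 14400.00, centroid at (120.00, 30.00).
semicircular end: A = ½π·30² = 1413.72, centroid at (-12.73, 30.00).
ΣA = 15813.72 in²
ΣAx_c = (14400.00)(120.00) + (1413.72)(-12.73) = 1710000.00 in³
ΣAy_c = (14400.00)(30.00) + (1413.72)(30.00) = 474411.50 in³
x_c = 1710000.00 / 15813.72 = 108.13 in
y_c = 474411.50 / 15813.72 = 30.00 in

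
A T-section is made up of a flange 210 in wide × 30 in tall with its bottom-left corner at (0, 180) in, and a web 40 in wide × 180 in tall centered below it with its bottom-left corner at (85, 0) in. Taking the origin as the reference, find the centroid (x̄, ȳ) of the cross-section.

x̄ = 105.00 in, ȳ = 139.00 in

web: A = 40 × 180 = 7200.00, centroid at (105.00, 90.00).
flange: A = 210 × 30 = 6300.00, centroid at (105.00, 195.00).
ΣA = 13500.00 in², ΣAx̄ = 1417500.00 in³, ΣAȳ = 1876500.00 in³.
x̄ = 1417500.00/13500.00 = 105.00 in; ȳ = 1876500.00/13500.00 = 139.00 in.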